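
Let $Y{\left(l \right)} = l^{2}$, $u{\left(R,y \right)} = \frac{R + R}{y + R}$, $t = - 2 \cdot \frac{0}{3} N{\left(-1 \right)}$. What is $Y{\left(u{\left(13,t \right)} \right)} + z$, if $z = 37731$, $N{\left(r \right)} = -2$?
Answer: $37735$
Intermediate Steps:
$t = 0$ ($t = - 2 \cdot \frac{0}{3} \left(-2\right) = - 2 \cdot 0 \cdot \frac{1}{3} \left(-2\right) = \left(-2\right) 0 \left(-2\right) = 0 \left(-2\right) = 0$)
$u{\left(R,y \right)} = \frac{2 R}{R + y}$
$Y{\left(u{\left(13,t \right)} \right)} + z = \left(2 \cdot 13 \frac{1}{13 + 0}\right)^{2} + 37731 = \left(2 \cdot 13 \cdot \frac{1}{13}\right)^{2} + 37731 = 2^{2} + 37731 = 4 + 37731 = 37735$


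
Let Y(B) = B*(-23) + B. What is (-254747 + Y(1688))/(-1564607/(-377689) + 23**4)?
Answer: -110240998387/105694432056 ≈ -1.0430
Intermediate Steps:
Y(B) = -22*B (Y(B) = -23*B + B = -22*B)
(-254747 + Y(1688))/(-1564607/(-377689) + 23**4) = (-254747 - 22*1688)/(-1564607/(-377689) + 23**4) = (-254747 - 37136)/(-1564607*(-1/377689) + 279841) = -291883/(1564607/377689 + 279841) = -291883/105694432056/377689 = -291883*377689/105694432056 = -110240998387/105694432056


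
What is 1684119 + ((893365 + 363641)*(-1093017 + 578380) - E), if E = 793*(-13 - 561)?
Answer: -646899657521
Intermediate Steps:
E = -455182 (E = 793*(-574) = -455182)
1684119 + ((893365 + 363641)*(-1093017 + 578380) - E) = 1684119 + ((893365 + 363641)*(-1093017 + 578380) - 1*(-455182)) = 1684119 + (1257006*(-514637) + 455182) = 1684119 + (-646901796822 + 455182) = 1684119 - 646901341640 = -646899657521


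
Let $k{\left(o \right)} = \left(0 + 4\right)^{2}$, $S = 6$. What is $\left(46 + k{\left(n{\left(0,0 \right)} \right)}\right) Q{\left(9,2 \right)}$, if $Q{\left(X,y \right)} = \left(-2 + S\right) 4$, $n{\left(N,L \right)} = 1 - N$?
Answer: $992$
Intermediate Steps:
$Q{\left(X,y \right)} = 16$ ($Q{\left(X,y \right)} = \left(-2 + 6\right) 4 = 4 \cdot 4 = 16$)
$k{\left(o \right)} = 16$ ($k{\left(o \right)} = 4^{2} = 16$)
$\left(46 + k{\left(n{\left(0,0 \right)} \right)}\right) Q{\left(9,2 \right)} = \left(46 + 16\right) 16 = 62 \cdot 16 = 992$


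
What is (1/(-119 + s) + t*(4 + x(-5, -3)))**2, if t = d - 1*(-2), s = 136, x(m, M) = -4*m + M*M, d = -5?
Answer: 2829124/289 ≈ 9789.4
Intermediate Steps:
x(m, M) = M**2 - 4*m (x(m, M) = -4*m + M**2 = M**2 - 4*m)
t = -3 (t = -5 - 1*(-2) = -5 + 2 = -3)
(1/(-119 + s) + t*(4 + x(-5, -3)))**2 = (1/(-119 + 136) - 3*(4 + ((-3)**2 - 4*(-5))))**2 = (1/17 - 3*(4 + (9 + 20)))**2 = (1/17 - 3*(4 + 29))**2 = (1/17 - 3*33)**2 = (1/17 - 99)**2 = (-1682/17)**2 = 2829124/289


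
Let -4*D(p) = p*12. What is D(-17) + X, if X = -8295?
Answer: -8244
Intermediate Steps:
D(p) = -3*p (D(p) = -p*12/4 = -3*p)
D(-17) + X = -3*(-17) - 8295 = 51 - 8295 = -8244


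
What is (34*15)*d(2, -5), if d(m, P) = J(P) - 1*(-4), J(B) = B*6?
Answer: -13260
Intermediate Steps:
J(B) = 6*B
d(m, P) = 4 + 6*P (d(m, P) = 6*P - 1*(-4) = 6*P + 4 = 4 + 6*P)
(34*15)*d(2, -5) = (34*15)*(4 + 6*(-5)) = 510*(4 - 30) = 510*(-26) = -13260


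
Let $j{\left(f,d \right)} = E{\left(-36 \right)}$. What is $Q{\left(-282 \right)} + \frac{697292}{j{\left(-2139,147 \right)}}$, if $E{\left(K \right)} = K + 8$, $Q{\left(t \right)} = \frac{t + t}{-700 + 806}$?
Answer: $- \frac{9241093}{371} \approx -24909.0$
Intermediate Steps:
$Q{\left(t \right)} = \frac{t}{53}$ ($Q{\left(t \right)} = \frac{2 t}{106} = 2 t \frac{1}{106} = \frac{t}{53}$)
$E{\left(K \right)} = 8 + K$
$j{\left(f,d \right)} = -28$ ($j{\left(f,d \right)} = 8 - 36 = -28$)
$Q{\left(-282 \right)} + \frac{697292}{j{\left(-2139,147 \right)}} = \frac{1}{53} \left(-282\right) + \frac{697292}{-28} = - \frac{282}{53} + 697292 \left(- \frac{1}{28}\right) = - \frac{282}{53} - \frac{174323}{7} = - \frac{9241093}{371}$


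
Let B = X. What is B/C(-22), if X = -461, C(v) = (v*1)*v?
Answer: -461/484 ≈ -0.95248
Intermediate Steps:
C(v) = v² (C(v) = v*v = v²)
B = -461
B/C(-22) = -461/((-22)²) = -461/484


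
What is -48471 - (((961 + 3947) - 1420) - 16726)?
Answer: -35233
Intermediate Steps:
-48471 - (((961 + 3947) - 1420) - 16726) = -48471 - ((4908 - 1420) - 16726) = -48471 - (3488 - 16726) = -48471 - 1*(-13238) = -48471 + 13238 = -35233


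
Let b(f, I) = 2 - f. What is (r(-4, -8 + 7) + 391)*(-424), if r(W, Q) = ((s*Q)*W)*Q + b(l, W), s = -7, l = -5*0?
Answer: -178504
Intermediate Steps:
l = 0
r(W, Q) = 2 - 7*W*Q² (r(W, Q) = ((-7*Q)*W)*Q + (2 - 1*0) = (-7*Q*W)*Q + (2 + 0) = -7*W*Q² + 2 = 2 - 7*W*Q²)
(r(-4, -8 + 7) + 391)*(-424) = ((2 - 7*(-4)*(-8 + 7)²) + 391)*(-424) = ((2 - 7*(-4)*(-1)²) + 391)*(-424) = ((2 - 7*(-4)*1) + 391)*(-424) = ((2 + 28) + 391)*(-424) = (30 + 391)*(-424) = 421*(-424) = -178504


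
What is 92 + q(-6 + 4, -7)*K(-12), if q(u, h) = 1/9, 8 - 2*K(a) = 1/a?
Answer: 19969/216 ≈ 92.449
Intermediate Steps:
K(a) = 4 - 1/(2*a)
q(u, h) = ⅑
92 + q(-6 + 4, -7)*K(-12) = 92 + (4 - ½/(-12))/9 = 92 + (4 - ½*(-1/12))/9 = 92 + (4 + 1/24)/9 = 92 + (⅑)*(97/24) = 92 + 97/216 = 19969/216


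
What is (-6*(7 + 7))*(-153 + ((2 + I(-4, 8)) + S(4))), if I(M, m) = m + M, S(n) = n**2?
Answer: 11004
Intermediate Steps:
I(M, m) = M + m
(-6*(7 + 7))*(-153 + ((2 + I(-4, 8)) + S(4))) = (-6*(7 + 7))*(-153 + ((2 + (-4 + 8)) + 4**2)) = (-6*14)*(-153 + ((2 + 4) + 16)) = -84*(-153 + (6 + 16)) = -84*(-153 + 22) = -84*(-131) = 11004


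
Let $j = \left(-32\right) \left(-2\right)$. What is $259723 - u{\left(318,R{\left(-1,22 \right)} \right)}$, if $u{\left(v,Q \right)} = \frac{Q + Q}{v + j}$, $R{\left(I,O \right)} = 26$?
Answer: $\frac{49607067}{191} \approx 2.5972 \cdot 10^{5}$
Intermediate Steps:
$j = 64$
$u{\left(v,Q \right)} = \frac{2 Q}{64 + v}$ ($u{\left(v,Q \right)} = \frac{Q + Q}{v + 64} = \frac{2 Q}{64 + v}$)
$259723 - u{\left(318,R{\left(-1,22 \right)} \right)} = 259723 - 2 \cdot 26 \frac{1}{64 + 318} = 259723 - 2 \cdot 26 \cdot \frac{1}{382} = 259723 - \frac{26}{191} = \frac{49607067}{191}$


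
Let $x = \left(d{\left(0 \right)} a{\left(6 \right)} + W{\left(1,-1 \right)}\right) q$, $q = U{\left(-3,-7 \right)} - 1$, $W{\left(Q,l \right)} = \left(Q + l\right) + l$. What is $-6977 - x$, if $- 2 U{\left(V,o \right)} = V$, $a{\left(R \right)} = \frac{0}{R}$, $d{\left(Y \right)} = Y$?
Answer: $- \frac{13953}{2} \approx -6976.5$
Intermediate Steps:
$W{\left(Q,l \right)} = Q + 2 l$
$a{\left(R \right)} = 0$
$U{\left(V,o \right)} = - \frac{V}{2}$
$q = \frac{1}{2}$ ($q = \left(- \frac{1}{2}\right) \left(-3\right) - 1 = \frac{3}{2} - 1 = \frac{1}{2} \approx 0.5$)
$x = - \frac{1}{2}$ ($x = \left(0 \cdot 0 + \left(1 + 2 \left(-1\right)\right)\right) \frac{1}{2} = \left(0 + \left(1 - 2\right)\right) \frac{1}{2} = \left(0 - 1\right) \frac{1}{2} = \left(-1\right) \frac{1}{2} = - \frac{1}{2} \approx -0.5$)
$-6977 - x = -6977 - - \frac{1}{2} = -6977 + \frac{1}{2} = - \frac{13953}{2}$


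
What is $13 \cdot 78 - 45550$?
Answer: $-44536$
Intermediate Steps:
$13 \cdot 78 - 45550 = 1014 - 45550 = -44536$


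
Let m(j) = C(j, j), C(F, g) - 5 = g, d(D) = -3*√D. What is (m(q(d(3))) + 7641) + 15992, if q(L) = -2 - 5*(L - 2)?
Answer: 23646 + 15*√3 ≈ 23672.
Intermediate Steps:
C(F, g) = 5 + g
q(L) = 8 - 5*L (q(L) = -2 - 5*(-2 + L) = -2 + (10 - 5*L) = 8 - 5*L)
m(j) = 5 + j
(m(q(d(3))) + 7641) + 15992 = ((5 + (8 - (-15)*√3)) + 7641) + 15992 = ((5 + (8 + 15*√3)) + 7641) + 15992 = ((13 + 15*√3) + 7641) + 15992 = (7654 + 15*√3) + 15992 = 23646 + 15*√3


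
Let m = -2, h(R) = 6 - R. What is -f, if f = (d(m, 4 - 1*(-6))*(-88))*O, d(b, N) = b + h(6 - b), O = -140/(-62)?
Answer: -24640/31 ≈ -794.84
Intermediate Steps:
O = 70/31 (O = -140*(-1/62) = 70/31 ≈ 2.2581)
d(b, N) = 2*b (d(b, N) = b + (6 - (6 - b)) = b + (6 + (-6 + b)) = b + b = 2*b)
f = 24640/31 (f = ((2*(-2))*(-88))*(70/31) = -4*(-88)*(70/31) = 352*(70/31) = 24640/31 ≈ 794.84)
-f = -1*24640/31 = -24640/31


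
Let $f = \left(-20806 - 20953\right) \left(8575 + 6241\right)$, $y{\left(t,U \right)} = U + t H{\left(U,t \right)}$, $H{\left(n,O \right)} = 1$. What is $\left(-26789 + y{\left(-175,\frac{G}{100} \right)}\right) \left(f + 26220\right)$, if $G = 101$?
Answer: $\frac{417033279541519}{25} \approx 1.6681 \cdot 10^{13}$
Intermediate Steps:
$y{\left(t,U \right)} = U + t$ ($y{\left(t,U \right)} = U + t 1 = U + t$)
$f = -618701344$ ($f = \left(-41759\right) 14816 = -618701344$)
$\left(-26789 + y{\left(-175,\frac{G}{100} \right)}\right) \left(f + 26220\right) = \left(-26789 - \left(175 - \frac{101}{100}\right)\right) \left(-618701344 + 26220\right) = \left(-26789 + \left(101 \cdot \frac{1}{100} - 175\right)\right) \left(-618675124\right) = \left(-26789 + \left(\frac{101}{100} - 175\right)\right) \left(-618675124\right) = \left(-26789 - \frac{17399}{100}\right) \left(-618675124\right) = \left(- \frac{2696299}{100}\right) \left(-618675124\right) = \frac{417033279541519}{25}$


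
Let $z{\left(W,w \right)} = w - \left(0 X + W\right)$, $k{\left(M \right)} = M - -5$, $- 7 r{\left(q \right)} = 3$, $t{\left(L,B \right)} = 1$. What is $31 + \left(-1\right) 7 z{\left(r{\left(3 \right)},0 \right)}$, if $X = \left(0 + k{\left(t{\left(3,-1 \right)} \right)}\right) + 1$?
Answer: $28$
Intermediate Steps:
$r{\left(q \right)} = - \frac{3}{7}$ ($r{\left(q \right)} = \left(- \frac{1}{7}\right) 3 = - \frac{3}{7}$)
$k{\left(M \right)} = 5 + M$ ($k{\left(M \right)} = M + 5 = 5 + M$)
$X = 7$ ($X = \left(0 + \left(5 + 1\right)\right) + 1 = \left(0 + 6\right) + 1 = 6 + 1 = 7$)
$z{\left(W,w \right)} = w - W$ ($z{\left(W,w \right)} = w - \left(0 \cdot 7 + W\right) = w - \left(0 + W\right) = w - W$)
$31 + \left(-1\right) 7 z{\left(r{\left(3 \right)},0 \right)} = 31 + \left(-1\right) 7 \left(0 - - \frac{3}{7}\right) = 31 - 7 \left(0 + \frac{3}{7}\right) = 31 - 3 = 28$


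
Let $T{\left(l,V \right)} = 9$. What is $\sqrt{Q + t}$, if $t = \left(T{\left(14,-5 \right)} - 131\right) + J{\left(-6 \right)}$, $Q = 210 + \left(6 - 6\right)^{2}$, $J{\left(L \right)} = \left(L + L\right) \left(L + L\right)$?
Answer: $2 \sqrt{58} \approx 15.232$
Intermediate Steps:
$J{\left(L \right)} = 4 L^{2}$ ($J{\left(L \right)} = 2 L 2 L = 4 L^{2}$)
$Q = 210$ ($Q = 210 + 0^{2} = 210 + 0 = 210$)
$t = 22$ ($t = \left(9 - 131\right) + 4 \left(-6\right)^{2} = -122 + 4 \cdot 36 = -122 + 144 = 22$)
$\sqrt{Q + t} = \sqrt{210 + 22} = \sqrt{232} = 2 \sqrt{58}$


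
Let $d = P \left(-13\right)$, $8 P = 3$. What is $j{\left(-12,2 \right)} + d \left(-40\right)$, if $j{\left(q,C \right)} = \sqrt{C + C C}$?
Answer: $195 + \sqrt{6} \approx 197.45$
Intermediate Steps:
$P = \frac{3}{8}$ ($P = \frac{1}{8} \cdot 3 = \frac{3}{8} \approx 0.375$)
$j{\left(q,C \right)} = \sqrt{C + C^{2}}$
$d = - \frac{39}{8}$ ($d = \frac{3}{8} \left(-13\right) = - \frac{39}{8} \approx -4.875$)
$j{\left(-12,2 \right)} + d \left(-40\right) = \sqrt{2 \left(1 + 2\right)} - -195 = \sqrt{2 \cdot 3} + 195 = \sqrt{6} + 195 = 195 + \sqrt{6}$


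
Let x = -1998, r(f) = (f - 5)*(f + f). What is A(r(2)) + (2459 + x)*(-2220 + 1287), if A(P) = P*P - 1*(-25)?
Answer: -429944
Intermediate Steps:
r(f) = 2*f*(-5 + f) (r(f) = (-5 + f)*(2*f) = 2*f*(-5 + f))
A(P) = 25 + P² (A(P) = P² + 25 = 25 + P²)
A(r(2)) + (2459 + x)*(-2220 + 1287) = (25 + (2*2*(-5 + 2))²) + (2459 - 1998)*(-2220 + 1287) = (25 + (2*2*(-3))²) + 461*(-933) = (25 + (-12)²) - 430113 = (25 + 144) - 430113 = 169 - 430113 = -429944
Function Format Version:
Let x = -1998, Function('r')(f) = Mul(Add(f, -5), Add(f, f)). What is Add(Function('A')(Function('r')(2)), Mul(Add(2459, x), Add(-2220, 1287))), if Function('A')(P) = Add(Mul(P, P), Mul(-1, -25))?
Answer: -429944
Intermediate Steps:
Function('r')(f) = Mul(2, f, Add(-5, f)) (Function('r')(f) = Mul(Add(-5, f), Mul(2, f)) = Mul(2, f, Add(-5, f)))
Function('A')(P) = Add(25, Pow(P, 2)) (Function('A')(P) = Add(Pow(P, 2), 25) = Add(25, Pow(P, 2)))
Add(Function('A')(Function('r')(2)), Mul(Add(2459, x), Add(-2220, 1287))) = Add(Add(25, Pow(Mul(2, 2, Add(-5, 2)), 2)), Mul(Add(2459, -1998), Add(-2220, 1287))) = Add(Add(25, Pow(Mul(2, 2, -3), 2)), Mul(461, -933)) = Add(Add(25, Pow(-12, 2)), -430113) = Add(Add(25, 144), -430113) = Add(169, -430113) = -429944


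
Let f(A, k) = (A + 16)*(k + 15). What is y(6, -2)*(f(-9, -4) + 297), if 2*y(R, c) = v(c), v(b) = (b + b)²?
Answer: 2992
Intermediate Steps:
v(b) = 4*b² (v(b) = (2*b)² = 4*b²)
y(R, c) = 2*c² (y(R, c) = (4*c²)/2 = 2*c²)
f(A, k) = (15 + k)*(16 + A) (f(A, k) = (16 + A)*(15 + k) = (15 + k)*(16 + A))
y(6, -2)*(f(-9, -4) + 297) = (2*(-2)²)*((240 + 15*(-9) + 16*(-4) - 9*(-4)) + 297) = (2*4)*((240 - 135 - 64 + 36) + 297) = 8*(77 + 297) = 8*374 = 2992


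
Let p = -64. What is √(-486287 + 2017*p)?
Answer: 15*I*√2735 ≈ 784.46*I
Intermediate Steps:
√(-486287 + 2017*p) = √(-486287 + 2017*(-64)) = √(-486287 - 129088) = √(-615375) = 15*I*√2735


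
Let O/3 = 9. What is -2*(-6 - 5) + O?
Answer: 49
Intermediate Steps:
O = 27 (O = 3*9 = 27)
-2*(-6 - 5) + O = -2*(-6 - 5) + 27 = -2*(-11) + 27 = 22 + 27 = 49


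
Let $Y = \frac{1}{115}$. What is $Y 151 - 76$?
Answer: $- \frac{8589}{115} \approx -74.687$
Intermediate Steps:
$Y = \frac{1}{115} \approx 0.0086956$
$Y 151 - 76 = \frac{1}{115} \cdot 151 - 76 = \frac{151}{115} - 76 = - \frac{8589}{115}$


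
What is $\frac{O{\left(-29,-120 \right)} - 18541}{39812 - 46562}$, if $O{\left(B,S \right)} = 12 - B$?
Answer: $\frac{74}{27} \approx 2.7407$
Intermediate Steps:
$\frac{O{\left(-29,-120 \right)} - 18541}{39812 - 46562} = \frac{\left(12 - -29\right) - 18541}{39812 - 46562} = \frac{\left(12 + 29\right) - 18541}{-6750} = \left(41 - 18541\right) \left(- \frac{1}{6750}\right) = \left(-18500\right) \left(- \frac{1}{6750}\right) = \frac{74}{27}$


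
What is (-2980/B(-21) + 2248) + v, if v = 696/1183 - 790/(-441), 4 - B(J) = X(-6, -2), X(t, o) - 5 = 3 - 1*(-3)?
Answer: 199446610/74529 ≈ 2676.1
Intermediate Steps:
X(t, o) = 11 (X(t, o) = 5 + (3 - 1*(-3)) = 5 + (3 + 3) = 5 + 6 = 11)
B(J) = -7 (B(J) = 4 - 1*11 = 4 - 11 = -7)
v = 177358/74529 (v = 696*(1/1183) - 790*(-1/441) = 696/1183 + 790/441 = 177358/74529 ≈ 2.3797)
(-2980/B(-21) + 2248) + v = (-2980/(-7) + 2248) + 177358/74529 = (-2980*(-⅐) + 2248) + 177358/74529 = (2980/7 + 2248) + 177358/74529 = 18716/7 + 177358/74529 = 199446610/74529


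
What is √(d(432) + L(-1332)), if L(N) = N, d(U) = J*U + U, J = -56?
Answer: 6*I*√697 ≈ 158.4*I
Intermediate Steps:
d(U) = -55*U (d(U) = -56*U + U = -55*U)
√(d(432) + L(-1332)) = √(-55*432 - 1332) = √(-23760 - 1332) = √(-25092) = 6*I*√697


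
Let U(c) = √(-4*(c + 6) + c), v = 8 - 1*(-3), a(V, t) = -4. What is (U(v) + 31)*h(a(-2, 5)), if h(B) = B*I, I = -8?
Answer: 992 + 32*I*√57 ≈ 992.0 + 241.59*I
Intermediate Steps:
v = 11 (v = 8 + 3 = 11)
h(B) = -8*B (h(B) = B*(-8) = -8*B)
U(c) = √(-24 - 3*c) (U(c) = √(-4*(6 + c) + c) = √((-24 - 4*c) + c) = √(-24 - 3*c))
(U(v) + 31)*h(a(-2, 5)) = (√(-24 - 3*11) + 31)*(-8*(-4)) = (√(-24 - 33) + 31)*32 = (√(-57) + 31)*32 = (I*√57 + 31)*32 = (31 + I*√57)*32 = 992 + 32*I*√57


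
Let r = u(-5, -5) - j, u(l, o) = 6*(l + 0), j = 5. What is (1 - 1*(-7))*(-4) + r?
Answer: -67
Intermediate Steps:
u(l, o) = 6*l
r = -35 (r = 6*(-5) - 1*5 = -30 - 5 = -35)
(1 - 1*(-7))*(-4) + r = (1 - 1*(-7))*(-4) - 35 = (1 + 7)*(-4) - 35 = 8*(-4) - 35 = -32 - 35 = -67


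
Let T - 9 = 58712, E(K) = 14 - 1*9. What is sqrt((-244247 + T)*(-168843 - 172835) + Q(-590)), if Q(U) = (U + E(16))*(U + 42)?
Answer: 6*sqrt(1760846478) ≈ 2.5177e+5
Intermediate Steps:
E(K) = 5 (E(K) = 14 - 9 = 5)
Q(U) = (5 + U)*(42 + U) (Q(U) = (U + 5)*(U + 42) = (5 + U)*(42 + U))
T = 58721 (T = 9 + 58712 = 58721)
sqrt((-244247 + T)*(-168843 - 172835) + Q(-590)) = sqrt((-244247 + 58721)*(-168843 - 172835) + (210 + (-590)**2 + 47*(-590))) = sqrt(-185526*(-341678) + (210 + 348100 - 27730)) = sqrt(63390152628 + 320580) = sqrt(63390473208) = 6*sqrt(1760846478)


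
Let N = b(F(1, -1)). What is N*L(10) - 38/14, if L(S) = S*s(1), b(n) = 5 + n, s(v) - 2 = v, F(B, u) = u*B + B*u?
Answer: 611/7 ≈ 87.286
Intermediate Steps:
F(B, u) = 2*B*u (F(B, u) = B*u + B*u = 2*B*u)
s(v) = 2 + v
N = 3 (N = 5 + 2*1*(-1) = 5 - 2 = 3)
L(S) = 3*S (L(S) = S*(2 + 1) = S*3 = 3*S)
N*L(10) - 38/14 = 3*(3*10) - 38/14 = 3*30 - 38*1/14 = 90 - 19/7 = 611/7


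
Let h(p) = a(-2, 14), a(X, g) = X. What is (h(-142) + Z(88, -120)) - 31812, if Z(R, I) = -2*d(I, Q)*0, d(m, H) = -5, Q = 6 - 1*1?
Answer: -31814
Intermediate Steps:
Q = 5 (Q = 6 - 1 = 5)
h(p) = -2
Z(R, I) = 0 (Z(R, I) = -2*(-5)*0 = 10*0 = 0)
(h(-142) + Z(88, -120)) - 31812 = (-2 + 0) - 31812 = -2 - 31812 = -31814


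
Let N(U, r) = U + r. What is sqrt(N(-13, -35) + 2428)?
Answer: 2*sqrt(595) ≈ 48.785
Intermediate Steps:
sqrt(N(-13, -35) + 2428) = sqrt((-13 - 35) + 2428) = sqrt(-48 + 2428) = sqrt(2380) = 2*sqrt(595)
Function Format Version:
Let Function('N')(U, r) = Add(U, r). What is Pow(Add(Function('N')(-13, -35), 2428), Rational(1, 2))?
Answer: Mul(2, Pow(595, Rational(1, 2))) ≈ 48.785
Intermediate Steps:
Pow(Add(Function('N')(-13, -35), 2428), Rational(1, 2)) = Pow(Add(Add(-13, -35), 2428), Rational(1, 2)) = Pow(Add(-48, 2428), Rational(1, 2)) = Pow(2380, Rational(1, 2)) = Mul(2, Pow(595, Rational(1, 2)))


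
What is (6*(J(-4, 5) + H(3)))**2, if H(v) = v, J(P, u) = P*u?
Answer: 10404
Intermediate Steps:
(6*(J(-4, 5) + H(3)))**2 = (6*(-4*5 + 3))**2 = (6*(-20 + 3))**2 = (6*(-17))**2 = (-102)**2 = 10404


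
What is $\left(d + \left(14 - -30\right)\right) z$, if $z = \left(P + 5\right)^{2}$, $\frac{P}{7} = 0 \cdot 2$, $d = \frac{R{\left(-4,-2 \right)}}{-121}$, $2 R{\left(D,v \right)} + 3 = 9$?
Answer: $\frac{133025}{121} \approx 1099.4$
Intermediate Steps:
$R{\left(D,v \right)} = 3$ ($R{\left(D,v \right)} = - \frac{3}{2} + \frac{1}{2} \cdot 9 = - \frac{3}{2} + \frac{9}{2} = 3$)
$d = - \frac{3}{121}$ ($d = \frac{3}{-121} = 3 \left(- \frac{1}{121}\right) = - \frac{3}{121} \approx -0.024793$)
$P = 0$ ($P = 7 \cdot 0 \cdot 2 = 7 \cdot 0 = 0$)
$z = 25$ ($z = \left(0 + 5\right)^{2} = 5^{2} = 25$)
$\left(d + \left(14 - -30\right)\right) z = \left(- \frac{3}{121} + \left(14 - -30\right)\right) 25 = \left(- \frac{3}{121} + \left(14 + 30\right)\right) 25 = \left(- \frac{3}{121} + 44\right) 25 = \frac{5321}{121} \cdot 25 = \frac{133025}{121}$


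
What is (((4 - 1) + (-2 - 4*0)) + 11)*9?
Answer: 108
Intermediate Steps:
(((4 - 1) + (-2 - 4*0)) + 11)*9 = ((3 + (-2 + 0)) + 11)*9 = ((3 - 2) + 11)*9 = (1 + 11)*9 = 12*9 = 108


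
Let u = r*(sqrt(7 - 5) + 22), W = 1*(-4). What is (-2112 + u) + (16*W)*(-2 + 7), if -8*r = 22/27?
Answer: -131449/54 - 11*sqrt(2)/108 ≈ -2434.4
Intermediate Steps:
r = -11/108 (r = -11/(4*27) = -1/8*22/27 = -11/108 ≈ -0.10185)
W = -4
u = -121/54 - 11*sqrt(2)/108 (u = -11*(sqrt(7 - 5) + 22)/108 = -11*(sqrt(2) + 22)/108 = -11*(22 + sqrt(2))/108 = -121/54 - 11*sqrt(2)/108 ≈ -2.3848)
(-2112 + u) + (16*W)*(-2 + 7) = (-2112 + (-121/54 - 11*sqrt(2)/108)) + (16*(-4))*(-2 + 7) = (-114169/54 - 11*sqrt(2)/108) - 64*5 = (-114169/54 - 11*sqrt(2)/108) - 320 = -131449/54 - 11*sqrt(2)/108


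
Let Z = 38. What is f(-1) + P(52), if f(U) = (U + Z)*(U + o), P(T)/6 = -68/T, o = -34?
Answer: -16937/13 ≈ -1302.8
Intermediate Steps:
P(T) = -408/T (P(T) = 6*(-68/T) = -408/T)
f(U) = (-34 + U)*(38 + U) (f(U) = (U + 38)*(U - 34) = (38 + U)*(-34 + U) = (-34 + U)*(38 + U))
f(-1) + P(52) = (-1292 + (-1)² + 4*(-1)) - 408/52 = (-1292 + 1 - 4) - 408*1/52 = -1295 - 102/13 = -16937/13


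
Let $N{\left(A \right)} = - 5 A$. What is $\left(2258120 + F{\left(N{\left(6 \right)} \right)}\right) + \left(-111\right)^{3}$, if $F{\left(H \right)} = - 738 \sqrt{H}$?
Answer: $890489 - 738 i \sqrt{30} \approx 8.9049 \cdot 10^{5} - 4042.2 i$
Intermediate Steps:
$\left(2258120 + F{\left(N{\left(6 \right)} \right)}\right) + \left(-111\right)^{3} = \left(2258120 - 738 \sqrt{\left(-5\right) 6}\right) + \left(-111\right)^{3} = \left(2258120 - 738 \sqrt{-30}\right) - 1367631 = \left(2258120 - 738 i \sqrt{30}\right) - 1367631 = 890489 - 738 i \sqrt{30}$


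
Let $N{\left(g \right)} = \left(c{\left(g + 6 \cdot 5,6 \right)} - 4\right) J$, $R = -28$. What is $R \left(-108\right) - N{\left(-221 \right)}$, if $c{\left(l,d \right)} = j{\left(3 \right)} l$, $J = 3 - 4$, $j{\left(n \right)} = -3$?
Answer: $3593$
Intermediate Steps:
$J = -1$
$c{\left(l,d \right)} = - 3 l$
$N{\left(g \right)} = 94 + 3 g$ ($N{\left(g \right)} = \left(- 3 \left(g + 6 \cdot 5\right) - 4\right) \left(-1\right) = \left(- 3 \left(g + 30\right) - 4\right) \left(-1\right) = \left(- 3 \left(30 + g\right) - 4\right) \left(-1\right) = \left(\left(-90 - 3 g\right) - 4\right) \left(-1\right) = \left(-94 - 3 g\right) \left(-1\right) = 94 + 3 g$)
$R \left(-108\right) - N{\left(-221 \right)} = \left(-28\right) \left(-108\right) - \left(94 + 3 \left(-221\right)\right) = 3024 - \left(94 - 663\right) = 3024 - -569 = 3024 + 569 = 3593$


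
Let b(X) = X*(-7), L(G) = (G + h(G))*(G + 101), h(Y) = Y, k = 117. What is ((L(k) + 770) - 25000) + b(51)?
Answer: 26425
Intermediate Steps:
L(G) = 2*G*(101 + G) (L(G) = (G + G)*(G + 101) = (2*G)*(101 + G) = 2*G*(101 + G))
b(X) = -7*X
((L(k) + 770) - 25000) + b(51) = ((2*117*(101 + 117) + 770) - 25000) - 7*51 = ((2*117*218 + 770) - 25000) - 357 = ((51012 + 770) - 25000) - 357 = (51782 - 25000) - 357 = 26782 - 357 = 26425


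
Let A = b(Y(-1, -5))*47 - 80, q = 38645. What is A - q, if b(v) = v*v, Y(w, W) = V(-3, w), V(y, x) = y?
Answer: -38302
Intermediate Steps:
Y(w, W) = -3
b(v) = v²
A = 343 (A = (-3)²*47 - 80 = 9*47 - 80 = 423 - 80 = 343)
A - q = 343 - 1*38645 = 343 - 38645 = -38302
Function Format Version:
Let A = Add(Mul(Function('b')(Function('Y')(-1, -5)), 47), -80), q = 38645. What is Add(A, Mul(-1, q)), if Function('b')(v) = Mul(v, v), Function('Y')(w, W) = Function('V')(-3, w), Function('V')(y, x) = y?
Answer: -38302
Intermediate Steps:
Function('Y')(w, W) = -3
Function('b')(v) = Pow(v, 2)
A = 343 (A = Add(Mul(Pow(-3, 2), 47), -80) = Add(Mul(9, 47), -80) = Add(423, -80) = 343)
Add(A, Mul(-1, q)) = Add(343, Mul(-1, 38645)) = Add(343, -38645) = -38302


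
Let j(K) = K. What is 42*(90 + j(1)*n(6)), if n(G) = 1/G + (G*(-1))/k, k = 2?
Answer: 3661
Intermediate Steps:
n(G) = 1/G - G/2 (n(G) = 1/G + (G*(-1))/2 = 1/G - G*(½) = 1/G - G/2)
42*(90 + j(1)*n(6)) = 42*(90 + 1*(1/6 - ½*6)) = 42*(90 + 1*(⅙ - 3)) = 42*(90 + 1*(-17/6)) = 42*(90 - 17/6) = 42*(523/6) = 3661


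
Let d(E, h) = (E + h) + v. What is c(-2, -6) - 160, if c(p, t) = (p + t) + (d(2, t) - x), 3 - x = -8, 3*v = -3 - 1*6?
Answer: -186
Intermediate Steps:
v = -3 (v = (-3 - 1*6)/3 = (-3 - 6)/3 = (1/3)*(-9) = -3)
d(E, h) = -3 + E + h (d(E, h) = (E + h) - 3 = -3 + E + h)
x = 11 (x = 3 - 1*(-8) = 3 + 8 = 11)
c(p, t) = -12 + p + 2*t (c(p, t) = (p + t) + ((-3 + 2 + t) - 1*11) = (p + t) + ((-1 + t) - 11) = (p + t) + (-12 + t) = -12 + p + 2*t)
c(-2, -6) - 160 = (-12 - 2 + 2*(-6)) - 160 = (-12 - 2 - 12) - 160 = -26 - 160 = -186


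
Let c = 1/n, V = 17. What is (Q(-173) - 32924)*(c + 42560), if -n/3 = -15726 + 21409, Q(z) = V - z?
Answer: -23751968440226/17049 ≈ -1.3932e+9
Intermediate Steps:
Q(z) = 17 - z
n = -17049 (n = -3*(-15726 + 21409) = -3*5683 = -17049)
c = -1/17049 (c = 1/(-17049) = -1/17049 ≈ -5.8654e-5)
(Q(-173) - 32924)*(c + 42560) = ((17 - 1*(-173)) - 32924)*(-1/17049 + 42560) = ((17 + 173) - 32924)*(725605439/17049) = (190 - 32924)*(725605439/17049) = -32734*725605439/17049 = -23751968440226/17049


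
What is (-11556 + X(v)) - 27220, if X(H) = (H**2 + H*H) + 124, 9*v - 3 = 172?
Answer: -3069562/81 ≈ -37896.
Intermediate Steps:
v = 175/9 (v = 1/3 + (1/9)*172 = 1/3 + 172/9 = 175/9 ≈ 19.444)
X(H) = 124 + 2*H**2 (X(H) = (H**2 + H**2) + 124 = 2*H**2 + 124 = 124 + 2*H**2)
(-11556 + X(v)) - 27220 = (-11556 + (124 + 2*(175/9)**2)) - 27220 = (-11556 + (124 + 2*(30625/81))) - 27220 = (-11556 + (124 + 61250/81)) - 27220 = (-11556 + 71294/81) - 27220 = -864742/81 - 27220 = -3069562/81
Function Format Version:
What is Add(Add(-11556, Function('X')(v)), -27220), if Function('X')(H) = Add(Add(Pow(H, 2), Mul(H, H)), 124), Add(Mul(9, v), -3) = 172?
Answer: Rational(-3069562, 81) ≈ -37896.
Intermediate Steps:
v = Rational(175, 9) (v = Add(Rational(1, 3), Mul(Rational(1, 9), 172)) = Add(Rational(1, 3), Rational(172, 9)) = Rational(175, 9) ≈ 19.444)
Function('X')(H) = Add(124, Mul(2, Pow(H, 2))) (Function('X')(H) = Add(Add(Pow(H, 2), Pow(H, 2)), 124) = Add(Mul(2, Pow(H, 2)), 124) = Add(124, Mul(2, Pow(H, 2))))
Add(Add(-11556, Function('X')(v)), -27220) = Add(Add(-11556, Add(124, Mul(2, Pow(Rational(175, 9), 2)))), -27220) = Add(Add(-11556, Add(124, Mul(2, Rational(30625, 81)))), -27220) = Add(Add(-11556, Add(124, Rational(61250, 81))), -27220) = Add(Add(-11556, Rational(71294, 81)), -27220) = Add(Rational(-864742, 81), -27220) = Rational(-3069562, 81)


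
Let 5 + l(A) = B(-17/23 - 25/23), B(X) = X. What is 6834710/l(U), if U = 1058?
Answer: -157198330/157 ≈ -1.0013e+6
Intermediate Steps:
l(A) = -157/23 (l(A) = -5 + (-17/23 - 25/23) = -5 - 42/23 = -157/23)
6834710/l(U) = 6834710/(-157/23) = 6834710*(-23/157) = -157198330/157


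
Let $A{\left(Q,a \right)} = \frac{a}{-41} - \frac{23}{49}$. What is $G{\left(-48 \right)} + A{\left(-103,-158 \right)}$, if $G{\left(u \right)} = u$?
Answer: $- \frac{89633}{2009} \approx -44.616$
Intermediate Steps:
$A{\left(Q,a \right)} = - \frac{23}{49} - \frac{a}{41}$ ($A{\left(Q,a \right)} = a \left(- \frac{1}{41}\right) - \frac{23}{49} = - \frac{a}{41} - \frac{23}{49} = - \frac{23}{49} - \frac{a}{41}$)
$G{\left(-48 \right)} + A{\left(-103,-158 \right)} = -48 - - \frac{6799}{2009} = -48 + \left(- \frac{23}{49} + \frac{158}{41}\right) = -48 + \frac{6799}{2009} = - \frac{89633}{2009}$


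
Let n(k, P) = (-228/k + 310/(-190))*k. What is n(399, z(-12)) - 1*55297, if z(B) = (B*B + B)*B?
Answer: -56176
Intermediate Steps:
z(B) = B*(B + B**2) (z(B) = (B**2 + B)*B = (B + B**2)*B = B*(B + B**2))
n(k, P) = k*(-31/19 - 228/k) (n(k, P) = (-228/k + 310*(-1/190))*k = (-228/k - 31/19)*k = (-31/19 - 228/k)*k = k*(-31/19 - 228/k))
n(399, z(-12)) - 1*55297 = (-228 - 31/19*399) - 1*55297 = (-228 - 651) - 55297 = -879 - 55297 = -56176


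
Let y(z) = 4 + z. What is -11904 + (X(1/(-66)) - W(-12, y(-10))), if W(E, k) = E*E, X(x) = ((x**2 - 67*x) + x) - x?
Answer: -52476665/4356 ≈ -12047.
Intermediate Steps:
X(x) = x**2 - 67*x (X(x) = (x**2 - 66*x) - x = x**2 - 67*x)
W(E, k) = E**2
-11904 + (X(1/(-66)) - W(-12, y(-10))) = -11904 + ((-67 + 1/(-66))/(-66) - 1*(-12)**2) = -11904 + (-(-67 - 1/66)/66 - 1*144) = -11904 + (-1/66*(-4423/66) - 144) = -11904 + (4423/4356 - 144) = -11904 - 622841/4356 = -52476665/4356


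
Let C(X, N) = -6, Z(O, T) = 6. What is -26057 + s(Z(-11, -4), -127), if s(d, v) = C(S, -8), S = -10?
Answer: -26063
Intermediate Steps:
s(d, v) = -6
-26057 + s(Z(-11, -4), -127) = -26057 - 6 = -26063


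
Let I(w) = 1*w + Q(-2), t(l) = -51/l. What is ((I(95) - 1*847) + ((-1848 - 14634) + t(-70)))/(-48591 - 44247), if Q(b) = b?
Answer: 1206469/6498660 ≈ 0.18565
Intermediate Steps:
I(w) = -2 + w (I(w) = 1*w - 2 = w - 2 = -2 + w)
((I(95) - 1*847) + ((-1848 - 14634) + t(-70)))/(-48591 - 44247) = (((-2 + 95) - 1*847) + ((-1848 - 14634) - 51/(-70)))/(-48591 - 44247) = ((93 - 847) + (-16482 - 51*(-1/70)))/(-92838) = (-754 + (-16482 + 51/70))*(-1/92838) = (-754 - 1153689/70)*(-1/92838) = -1206469/70*(-1/92838) = 1206469/6498660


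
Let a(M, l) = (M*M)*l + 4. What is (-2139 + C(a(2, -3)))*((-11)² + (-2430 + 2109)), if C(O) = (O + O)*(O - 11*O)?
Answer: 683800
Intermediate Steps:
a(M, l) = 4 + l*M² (a(M, l) = M²*l + 4 = l*M² + 4 = 4 + l*M²)
C(O) = -20*O² (C(O) = (2*O)*(-10*O) = -20*O²)
(-2139 + C(a(2, -3)))*((-11)² + (-2430 + 2109)) = (-2139 - 20*(4 - 3*2²)²)*((-11)² + (-2430 + 2109)) = (-2139 - 20*(4 - 3*4)²)*(121 - 321) = (-2139 - 20*(4 - 12)²)*(-200) = (-2139 - 20*(-8)²)*(-200) = (-2139 - 20*64)*(-200) = (-2139 - 1280)*(-200) = -3419*(-200) = 683800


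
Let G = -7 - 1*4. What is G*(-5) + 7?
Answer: 62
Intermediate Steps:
G = -11 (G = -7 - 4 = -11)
G*(-5) + 7 = -11*(-5) + 7 = 55 + 7 = 62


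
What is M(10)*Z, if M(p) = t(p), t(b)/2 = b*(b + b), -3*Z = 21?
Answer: -2800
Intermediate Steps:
Z = -7 (Z = -⅓*21 = -7)
t(b) = 4*b² (t(b) = 2*(b*(b + b)) = 2*(b*(2*b)) = 2*(2*b²) = 4*b²)
M(p) = 4*p²
M(10)*Z = (4*10²)*(-7) = (4*100)*(-7) = 400*(-7) = -2800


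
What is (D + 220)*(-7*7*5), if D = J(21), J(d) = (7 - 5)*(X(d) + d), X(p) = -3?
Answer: -62720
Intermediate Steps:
J(d) = -6 + 2*d (J(d) = (7 - 5)*(-3 + d) = 2*(-3 + d) = -6 + 2*d)
D = 36 (D = -6 + 2*21 = -6 + 42 = 36)
(D + 220)*(-7*7*5) = (36 + 220)*(-7*7*5) = 256*(-49*5) = 256*(-245) = -62720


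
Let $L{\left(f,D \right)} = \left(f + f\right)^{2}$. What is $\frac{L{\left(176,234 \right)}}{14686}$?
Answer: $\frac{61952}{7343} \approx 8.4369$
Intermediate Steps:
$L{\left(f,D \right)} = 4 f^{2}$ ($L{\left(f,D \right)} = \left(2 f\right)^{2} = 4 f^{2}$)
$\frac{L{\left(176,234 \right)}}{14686} = \frac{4 \cdot 176^{2}}{14686} = 4 \cdot 30976 \cdot \frac{1}{14686} = 123904 \cdot \frac{1}{14686} = \frac{61952}{7343}$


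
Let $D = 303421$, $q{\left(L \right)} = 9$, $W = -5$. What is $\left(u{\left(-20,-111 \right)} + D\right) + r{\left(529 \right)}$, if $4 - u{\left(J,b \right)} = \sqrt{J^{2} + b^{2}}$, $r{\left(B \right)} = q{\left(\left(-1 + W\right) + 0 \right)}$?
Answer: $303434 - \sqrt{12721} \approx 3.0332 \cdot 10^{5}$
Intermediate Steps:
$r{\left(B \right)} = 9$
$u{\left(J,b \right)} = 4 - \sqrt{J^{2} + b^{2}}$
$\left(u{\left(-20,-111 \right)} + D\right) + r{\left(529 \right)} = \left(\left(4 - \sqrt{\left(-20\right)^{2} + \left(-111\right)^{2}}\right) + 303421\right) + 9 = \left(\left(4 - \sqrt{400 + 12321}\right) + 303421\right) + 9 = \left(\left(4 - \sqrt{12721}\right) + 303421\right) + 9 = \left(303425 - \sqrt{12721}\right) + 9 = 303434 - \sqrt{12721}$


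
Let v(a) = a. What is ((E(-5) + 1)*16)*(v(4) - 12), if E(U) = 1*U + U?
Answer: 1152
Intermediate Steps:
E(U) = 2*U (E(U) = U + U = 2*U)
((E(-5) + 1)*16)*(v(4) - 12) = ((2*(-5) + 1)*16)*(4 - 12) = ((-10 + 1)*16)*(-8) = -9*16*(-8) = -144*(-8) = 1152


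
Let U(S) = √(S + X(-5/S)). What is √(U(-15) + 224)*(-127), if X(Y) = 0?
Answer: -127*√(224 + I*√15) ≈ -1900.8 - 16.432*I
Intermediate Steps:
U(S) = √S (U(S) = √(S + 0) = √S)
√(U(-15) + 224)*(-127) = √(√(-15) + 224)*(-127) = √(I*√15 + 224)*(-127) = √(224 + I*√15)*(-127) = -127*√(224 + I*√15)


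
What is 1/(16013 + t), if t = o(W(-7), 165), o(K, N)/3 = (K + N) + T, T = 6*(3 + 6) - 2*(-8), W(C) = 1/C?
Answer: 7/117023 ≈ 5.9817e-5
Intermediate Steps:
T = 70 (T = 6*9 + 16 = 54 + 16 = 70)
o(K, N) = 210 + 3*K + 3*N (o(K, N) = 3*((K + N) + 70) = 3*(70 + K + N) = 210 + 3*K + 3*N)
t = 4932/7 (t = 210 + 3/(-7) + 3*165 = 210 + 3*(-⅐) + 495 = 210 - 3/7 + 495 = 4932/7 ≈ 704.57)
1/(16013 + t) = 1/(16013 + 4932/7) = 1/(117023/7) = 7/117023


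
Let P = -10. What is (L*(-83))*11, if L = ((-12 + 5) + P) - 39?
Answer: 51128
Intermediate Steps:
L = -56 (L = ((-12 + 5) - 10) - 39 = (-7 - 10) - 39 = -17 - 39 = -56)
(L*(-83))*11 = -56*(-83)*11 = 4648*11 = 51128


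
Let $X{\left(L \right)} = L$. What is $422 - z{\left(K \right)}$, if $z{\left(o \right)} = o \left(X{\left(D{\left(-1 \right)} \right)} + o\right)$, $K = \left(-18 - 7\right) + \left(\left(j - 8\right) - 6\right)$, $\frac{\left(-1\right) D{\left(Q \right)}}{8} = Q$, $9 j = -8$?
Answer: $- \frac{68851}{81} \approx -850.01$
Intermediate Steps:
$j = - \frac{8}{9}$ ($j = \frac{1}{9} \left(-8\right) = - \frac{8}{9} \approx -0.88889$)
$D{\left(Q \right)} = - 8 Q$
$K = - \frac{359}{9}$ ($K = \left(-18 - 7\right) - \frac{134}{9} = -25 - \frac{134}{9} = - \frac{359}{9} \approx -39.889$)
$z{\left(o \right)} = o \left(8 + o\right)$ ($z{\left(o \right)} = o \left(\left(-8\right) \left(-1\right) + o\right) = o \left(8 + o\right)$)
$422 - z{\left(K \right)} = 422 - - \frac{359 \left(8 - \frac{359}{9}\right)}{9} = 422 - \left(- \frac{359}{9}\right) \left(- \frac{287}{9}\right) = 422 - \frac{103033}{81} = - \frac{68851}{81}$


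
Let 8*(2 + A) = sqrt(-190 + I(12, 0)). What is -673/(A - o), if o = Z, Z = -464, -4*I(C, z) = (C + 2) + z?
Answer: -13266176/9107073 + 5384*I*sqrt(86)/9107073 ≈ -1.4567 + 0.0054825*I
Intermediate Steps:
I(C, z) = -1/2 - C/4 - z/4 (I(C, z) = -((C + 2) + z)/4 = -((2 + C) + z)/4 = -(2 + C + z)/4 = -1/2 - C/4 - z/4)
o = -464
A = -2 + 3*I*sqrt(86)/16 (A = -2 + sqrt(-190 + (-1/2 - 1/4*12 - 1/4*0))/8 = -2 + sqrt(-190 + (-1/2 - 3 + 0))/8 = -2 + sqrt(-190 - 7/2)/8 = -2 + sqrt(-387/2)/8 = -2 + (3*I*sqrt(86)/2)/8 = -2 + 3*I*sqrt(86)/16 ≈ -2.0 + 1.7388*I)
-673/(A - o) = -673/((-2 + 3*I*sqrt(86)/16) - 1*(-464)) = -673/((-2 + 3*I*sqrt(86)/16) + 464) = -673/(462 + 3*I*sqrt(86)/16)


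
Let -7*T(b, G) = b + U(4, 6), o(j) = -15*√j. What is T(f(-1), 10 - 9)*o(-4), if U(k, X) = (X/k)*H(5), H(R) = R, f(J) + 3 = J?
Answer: 15*I ≈ 15.0*I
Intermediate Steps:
f(J) = -3 + J
U(k, X) = 5*X/k (U(k, X) = (X/k)*5 = 5*X/k)
T(b, G) = -15/14 - b/7 (T(b, G) = -(b + 5*6/4)/7 = -(b + 5*6*(¼))/7 = -(b + 15/2)/7 = -(15/2 + b)/7 = -15/14 - b/7)
T(f(-1), 10 - 9)*o(-4) = (-15/14 - (-3 - 1)/7)*(-30*I) = (-15/14 - ⅐*(-4))*(-30*I) = (-15/14 + 4/7)*(-30*I) = -(-15)*I = 15*I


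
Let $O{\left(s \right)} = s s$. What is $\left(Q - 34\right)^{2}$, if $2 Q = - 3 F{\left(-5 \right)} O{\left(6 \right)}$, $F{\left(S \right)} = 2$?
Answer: $20164$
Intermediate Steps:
$O{\left(s \right)} = s^{2}$
$Q = -108$ ($Q = \frac{\left(-3\right) 2 \cdot 6^{2}}{2} = \frac{\left(-6\right) 36}{2} = \frac{1}{2} \left(-216\right) = -108$)
$\left(Q - 34\right)^{2} = \left(-108 - 34\right)^{2} = \left(-142\right)^{2} = 20164$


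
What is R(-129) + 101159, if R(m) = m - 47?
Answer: 100983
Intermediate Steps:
R(m) = -47 + m
R(-129) + 101159 = (-47 - 129) + 101159 = -176 + 101159 = 100983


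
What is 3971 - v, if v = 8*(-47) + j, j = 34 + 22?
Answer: 4291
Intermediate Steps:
j = 56
v = -320 (v = 8*(-47) + 56 = -376 + 56 = -320)
3971 - v = 3971 - 1*(-320) = 3971 + 320 = 4291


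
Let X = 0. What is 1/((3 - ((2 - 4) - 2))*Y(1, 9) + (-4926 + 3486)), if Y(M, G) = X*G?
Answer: -1/1440 ≈ -0.00069444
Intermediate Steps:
Y(M, G) = 0 (Y(M, G) = 0*G = 0)
1/((3 - ((2 - 4) - 2))*Y(1, 9) + (-4926 + 3486)) = 1/((3 - ((2 - 4) - 2))*0 + (-4926 + 3486)) = 1/((3 - (-2 - 2))*0 - 1440) = 1/((3 - 1*(-4))*0 - 1440) = 1/((3 + 4)*0 - 1440) = 1/(7*0 - 1440) = 1/(0 - 1440) = 1/(-1440) = -1/1440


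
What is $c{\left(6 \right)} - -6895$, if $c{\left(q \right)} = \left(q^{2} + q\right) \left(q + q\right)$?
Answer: $7399$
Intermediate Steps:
$c{\left(q \right)} = 2 q \left(q + q^{2}\right)$ ($c{\left(q \right)} = \left(q + q^{2}\right) 2 q = 2 q \left(q + q^{2}\right)$)
$c{\left(6 \right)} - -6895 = 2 \cdot 6^{2} \left(1 + 6\right) - -6895 = 2 \cdot 36 \cdot 7 + 6895 = 504 + 6895 = 7399$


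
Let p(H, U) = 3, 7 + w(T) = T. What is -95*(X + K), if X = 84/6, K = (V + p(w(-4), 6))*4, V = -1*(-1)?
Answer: -2850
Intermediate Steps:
w(T) = -7 + T
V = 1
K = 16 (K = (1 + 3)*4 = 4*4 = 16)
X = 14 (X = 84*(1/6) = 14)
-95*(X + K) = -95*(14 + 16) = -95*30 = -2850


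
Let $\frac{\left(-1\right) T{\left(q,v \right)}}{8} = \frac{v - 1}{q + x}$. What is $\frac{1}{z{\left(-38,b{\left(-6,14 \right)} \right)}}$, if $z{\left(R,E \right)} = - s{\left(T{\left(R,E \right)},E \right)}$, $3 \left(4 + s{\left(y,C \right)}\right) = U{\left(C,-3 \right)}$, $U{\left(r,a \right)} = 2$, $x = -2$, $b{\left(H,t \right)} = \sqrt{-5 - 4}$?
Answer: $\frac{3}{10} \approx 0.3$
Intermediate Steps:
$b{\left(H,t \right)} = 3 i$ ($b{\left(H,t \right)} = \sqrt{-9} = 3 i$)
$T{\left(q,v \right)} = - \frac{8 \left(-1 + v\right)}{-2 + q}$ ($T{\left(q,v \right)} = - 8 \frac{v - 1}{q - 2} = - 8 \frac{-1 + v}{-2 + q} = - \frac{8 \left(-1 + v\right)}{-2 + q}$)
$s{\left(y,C \right)} = - \frac{10}{3}$ ($s{\left(y,C \right)} = -4 + \frac{1}{3} \cdot 2 = -4 + \frac{2}{3} = - \frac{10}{3}$)
$z{\left(R,E \right)} = \frac{10}{3}$ ($z{\left(R,E \right)} = \left(-1\right) \left(- \frac{10}{3}\right) = \frac{10}{3}$)
$\frac{1}{z{\left(-38,b{\left(-6,14 \right)} \right)}} = \frac{1}{\frac{10}{3}} = \frac{3}{10}$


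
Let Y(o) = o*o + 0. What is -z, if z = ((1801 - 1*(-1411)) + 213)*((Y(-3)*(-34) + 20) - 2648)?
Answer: 10048950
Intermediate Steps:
Y(o) = o² (Y(o) = o² + 0 = o²)
z = -10048950 (z = ((1801 - 1*(-1411)) + 213)*(((-3)²*(-34) + 20) - 2648) = ((1801 + 1411) + 213)*((9*(-34) + 20) - 2648) = (3212 + 213)*((-306 + 20) - 2648) = 3425*(-286 - 2648) = 3425*(-2934) = -10048950)
-z = -1*(-10048950) = 10048950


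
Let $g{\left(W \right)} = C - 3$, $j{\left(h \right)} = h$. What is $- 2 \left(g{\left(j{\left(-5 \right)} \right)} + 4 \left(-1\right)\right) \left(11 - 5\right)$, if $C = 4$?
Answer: $36$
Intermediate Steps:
$g{\left(W \right)} = 1$ ($g{\left(W \right)} = 4 - 3 = 1$)
$- 2 \left(g{\left(j{\left(-5 \right)} \right)} + 4 \left(-1\right)\right) \left(11 - 5\right) = - 2 \left(1 + 4 \left(-1\right)\right) \left(11 - 5\right) = - 2 \left(1 - 4\right) \left(11 - 5\right) = - 2 \left(-3\right) 6 = \left(-1\right) \left(-6\right) 6 = 6 \cdot 6 = 36$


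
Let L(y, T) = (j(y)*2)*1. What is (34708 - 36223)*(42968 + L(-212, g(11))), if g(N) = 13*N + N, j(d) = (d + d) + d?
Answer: -63169440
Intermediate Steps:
j(d) = 3*d (j(d) = 2*d + d = 3*d)
g(N) = 14*N
L(y, T) = 6*y (L(y, T) = ((3*y)*2)*1 = (6*y)*1 = 6*y)
(34708 - 36223)*(42968 + L(-212, g(11))) = (34708 - 36223)*(42968 + 6*(-212)) = -1515*(42968 - 1272) = -1515*41696 = -63169440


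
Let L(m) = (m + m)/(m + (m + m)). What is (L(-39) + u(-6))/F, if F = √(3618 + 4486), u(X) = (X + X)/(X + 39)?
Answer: 5*√2026/66858 ≈ 0.0033662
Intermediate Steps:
u(X) = 2*X/(39 + X) (u(X) = (2*X)/(39 + X) = 2*X/(39 + X))
L(m) = ⅔ (L(m) = (2*m)/(m + 2*m) = (2*m)/((3*m)) = (2*m)*(1/(3*m)) = ⅔)
F = 2*√2026 (F = √8104 = 2*√2026 ≈ 90.022)
(L(-39) + u(-6))/F = (⅔ + 2*(-6)/(39 - 6))/((2*√2026)) = (⅔ + 2*(-6)/33)*(√2026/4052) = (⅔ + 2*(-6)*(1/33))*(√2026/4052) = (⅔ - 4/11)*(√2026/4052) = 10*(√2026/4052)/33 = 5*√2026/66858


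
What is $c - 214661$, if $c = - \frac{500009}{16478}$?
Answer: $- \frac{3537683967}{16478} \approx -2.1469 \cdot 10^{5}$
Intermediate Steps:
$c = - \frac{500009}{16478}$ ($c = \left(-500009\right) \frac{1}{16478} = - \frac{500009}{16478} \approx -30.344$)
$c - 214661 = - \frac{500009}{16478} - 214661 = - \frac{3537683967}{16478}$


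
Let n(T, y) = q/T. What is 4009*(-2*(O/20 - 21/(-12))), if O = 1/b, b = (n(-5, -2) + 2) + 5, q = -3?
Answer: -56337/4 ≈ -14084.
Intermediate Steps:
n(T, y) = -3/T
b = 38/5 (b = (-3/(-5) + 2) + 5 = (-3*(-1/5) + 2) + 5 = (3/5 + 2) + 5 = 13/5 + 5 = 38/5 ≈ 7.6000)
O = 5/38 (O = 1/(38/5) = 5/38 ≈ 0.13158)
4009*(-2*(O/20 - 21/(-12))) = 4009*(-2*((5/38)/20 - 21/(-12))) = 4009*(-2*((5/38)*(1/20) - 21*(-1/12))) = 4009*(-2*(1/152 + 7/4)) = 4009*(-2*267/152) = 4009*(-267/76) = -56337/4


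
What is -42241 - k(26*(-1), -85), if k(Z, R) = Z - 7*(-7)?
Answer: -42264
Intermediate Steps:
k(Z, R) = 49 + Z (k(Z, R) = Z + 49 = 49 + Z)
-42241 - k(26*(-1), -85) = -42241 - (49 + 26*(-1)) = -42241 - (49 - 26) = -42241 - 1*23 = -42241 - 23 = -42264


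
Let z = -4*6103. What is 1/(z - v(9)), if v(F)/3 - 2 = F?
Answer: -1/24445 ≈ -4.0908e-5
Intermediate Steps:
v(F) = 6 + 3*F
z = -24412
1/(z - v(9)) = 1/(-24412 - (6 + 3*9)) = 1/(-24412 - (6 + 27)) = 1/(-24412 - 1*33) = 1/(-24412 - 33) = 1/(-24445) = -1/24445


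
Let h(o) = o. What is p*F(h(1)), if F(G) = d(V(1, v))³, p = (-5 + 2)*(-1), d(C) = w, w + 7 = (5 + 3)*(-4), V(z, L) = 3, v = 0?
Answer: -177957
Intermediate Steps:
w = -39 (w = -7 + (5 + 3)*(-4) = -7 + 8*(-4) = -7 - 32 = -39)
d(C) = -39
p = 3 (p = -3*(-1) = 3)
F(G) = -59319 (F(G) = (-39)³ = -59319)
p*F(h(1)) = 3*(-59319) = -177957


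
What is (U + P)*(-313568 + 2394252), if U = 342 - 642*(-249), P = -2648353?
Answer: -5177060136652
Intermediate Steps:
U = 160200 (U = 342 + 159858 = 160200)
(U + P)*(-313568 + 2394252) = (160200 - 2648353)*(-313568 + 2394252) = -2488153*2080684 = -5177060136652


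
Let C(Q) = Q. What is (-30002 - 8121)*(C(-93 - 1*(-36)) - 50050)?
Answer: 1910229161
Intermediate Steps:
(-30002 - 8121)*(C(-93 - 1*(-36)) - 50050) = (-30002 - 8121)*((-93 - 1*(-36)) - 50050) = -38123*((-93 + 36) - 50050) = -38123*(-57 - 50050) = -38123*(-50107) = 1910229161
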